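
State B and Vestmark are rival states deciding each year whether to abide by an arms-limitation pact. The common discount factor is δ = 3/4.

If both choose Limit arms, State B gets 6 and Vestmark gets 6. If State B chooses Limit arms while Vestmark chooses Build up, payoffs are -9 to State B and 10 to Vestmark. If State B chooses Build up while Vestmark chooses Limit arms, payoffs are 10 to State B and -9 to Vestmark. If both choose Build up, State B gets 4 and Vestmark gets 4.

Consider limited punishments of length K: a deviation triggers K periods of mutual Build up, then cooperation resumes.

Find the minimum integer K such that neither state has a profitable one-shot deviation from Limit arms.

4

IC: δ(1−δ^K)/(1−δ) ≥ (10−6)/(6−4) = 2.
With δ = 3/4: need 1 − δ^K ≥ 2·(1−3/4)/(3/4), i.e. δ^K ≤ 0.3333.
Since (3/4)^3 = 0.4219 and (3/4)^4 = 0.3164, the smallest such K is 4.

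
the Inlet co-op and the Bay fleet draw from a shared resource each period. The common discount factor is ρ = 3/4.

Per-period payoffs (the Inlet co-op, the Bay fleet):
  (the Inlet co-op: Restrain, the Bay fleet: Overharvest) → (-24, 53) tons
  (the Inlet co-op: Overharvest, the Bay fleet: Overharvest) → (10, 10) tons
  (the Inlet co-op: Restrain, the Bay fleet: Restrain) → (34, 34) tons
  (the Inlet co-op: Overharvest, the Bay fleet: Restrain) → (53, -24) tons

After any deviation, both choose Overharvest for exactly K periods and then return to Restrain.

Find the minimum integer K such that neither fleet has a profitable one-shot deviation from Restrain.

2

Need Σ_{k=1}^{K} ρ^k ≥ (53−34)/(34−10) = 0.7917 at ρ = 3/4.
At K = 1 the sum is 0.7500 < 0.7917; at K = 2 it is 1.3125 ≥ 0.7917.
So the minimum punishment length is K = 2.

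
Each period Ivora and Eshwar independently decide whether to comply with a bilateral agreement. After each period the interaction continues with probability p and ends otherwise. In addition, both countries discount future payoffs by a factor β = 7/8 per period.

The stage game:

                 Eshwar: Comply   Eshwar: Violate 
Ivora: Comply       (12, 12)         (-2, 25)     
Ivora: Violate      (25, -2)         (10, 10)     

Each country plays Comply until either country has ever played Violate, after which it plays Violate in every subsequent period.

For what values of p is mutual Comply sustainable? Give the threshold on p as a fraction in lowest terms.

104/105

Expected continuation weight on next period's payoff is β·p = 7/8·p, which plays the role of the discount factor.
Cooperation requires 7/8·p ≥ (25−12)/(25−10) = 13/15, hence p ≥ 104/105.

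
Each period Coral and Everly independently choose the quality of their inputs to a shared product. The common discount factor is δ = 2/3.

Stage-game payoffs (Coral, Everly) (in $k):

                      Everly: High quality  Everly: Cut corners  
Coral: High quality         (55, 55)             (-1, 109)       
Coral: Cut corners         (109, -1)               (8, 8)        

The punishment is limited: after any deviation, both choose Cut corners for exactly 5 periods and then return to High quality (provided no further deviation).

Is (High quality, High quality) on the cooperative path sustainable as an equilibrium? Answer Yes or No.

A one-shot deviation gives 109 now, then 8 for 5 periods, then back to 55.
Gain from deviating: (109−55) today; loss: (55−8) in each of the next 5 periods.
No-deviation condition: (55−8)(δ+…+δ^5) ≥ 109−55, i.e. δ+…+δ^5 ≥ 54/47.
At δ = 2/3: δ+…+δ^5 = 1.7366 ≥ 1.1489.
So cooperation is sustainable.

Yes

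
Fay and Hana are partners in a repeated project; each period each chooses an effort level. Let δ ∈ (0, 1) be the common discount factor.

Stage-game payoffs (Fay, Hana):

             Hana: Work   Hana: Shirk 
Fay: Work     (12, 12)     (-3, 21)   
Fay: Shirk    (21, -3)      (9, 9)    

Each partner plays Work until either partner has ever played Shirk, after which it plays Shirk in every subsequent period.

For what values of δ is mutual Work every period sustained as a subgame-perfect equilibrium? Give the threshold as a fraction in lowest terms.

Cooperation forever yields 12 each period: 12/(1−δ).
Deviating yields 21 once, then 9 forever: 21 + 9δ/(1−δ).
No profitable deviation requires 12/(1−δ) ≥ 21 + 9δ/(1−δ).
Multiplying by (1−δ): 12 ≥ 21(1−δ) + 9δ = 21 − 12δ.
So 12δ ≥ 9, i.e. δ ≥ 9/12 = 3/4.

3/4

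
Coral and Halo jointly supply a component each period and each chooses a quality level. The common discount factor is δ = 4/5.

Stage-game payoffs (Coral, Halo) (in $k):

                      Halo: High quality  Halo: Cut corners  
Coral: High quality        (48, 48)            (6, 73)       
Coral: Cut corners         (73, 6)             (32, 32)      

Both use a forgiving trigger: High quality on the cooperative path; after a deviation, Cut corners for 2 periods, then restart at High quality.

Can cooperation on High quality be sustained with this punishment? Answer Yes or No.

No

IC: δ+…+δ^2 ≥ (73−48)/(48−32) = 25/16.
At δ = 4/5: partial sum = 1.4400 < 1.5625. Cooperation not sustainable.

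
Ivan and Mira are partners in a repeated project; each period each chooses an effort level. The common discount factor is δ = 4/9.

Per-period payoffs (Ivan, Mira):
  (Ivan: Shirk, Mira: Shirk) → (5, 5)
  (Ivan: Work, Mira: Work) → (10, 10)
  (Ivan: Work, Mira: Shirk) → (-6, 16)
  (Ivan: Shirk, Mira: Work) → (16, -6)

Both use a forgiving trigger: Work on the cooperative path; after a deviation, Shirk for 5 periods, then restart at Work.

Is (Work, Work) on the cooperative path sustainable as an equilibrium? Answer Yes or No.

Comparing payoff streams over the 6 periods until play realigns: cooperate → 10(1+δ+…+δ^5); deviate → 16 + 5(δ+…+δ^5).
Cooperation is sustained iff (10−5)(δ+…+δ^5) ≥ 16−10.
δ+…+δ^5 = 4/9·(1−(4/9)^5)/(1−4/9) = 0.7861, and (16−10)/(10−5) = 1.2000.
0.7861 < 1.2000, so cooperation is not sustainable.

No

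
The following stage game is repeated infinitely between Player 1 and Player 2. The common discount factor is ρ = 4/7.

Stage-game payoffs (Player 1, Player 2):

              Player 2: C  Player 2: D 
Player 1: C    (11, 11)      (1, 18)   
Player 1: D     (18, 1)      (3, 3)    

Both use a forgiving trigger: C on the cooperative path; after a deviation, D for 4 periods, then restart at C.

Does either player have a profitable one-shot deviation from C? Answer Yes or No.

Comparing payoff streams over the 5 periods until play realigns: cooperate → 11(1+ρ+…+ρ^4); deviate → 18 + 3(ρ+…+ρ^4).
Cooperation is sustained iff (11−3)(ρ+…+ρ^4) ≥ 18−11.
ρ+…+ρ^4 = 4/7·(1−(4/7)^4)/(1−4/7) = 1.1912, and (18−11)/(11−3) = 0.8750.
1.1912 ≥ 0.8750, so cooperation is sustainable.

No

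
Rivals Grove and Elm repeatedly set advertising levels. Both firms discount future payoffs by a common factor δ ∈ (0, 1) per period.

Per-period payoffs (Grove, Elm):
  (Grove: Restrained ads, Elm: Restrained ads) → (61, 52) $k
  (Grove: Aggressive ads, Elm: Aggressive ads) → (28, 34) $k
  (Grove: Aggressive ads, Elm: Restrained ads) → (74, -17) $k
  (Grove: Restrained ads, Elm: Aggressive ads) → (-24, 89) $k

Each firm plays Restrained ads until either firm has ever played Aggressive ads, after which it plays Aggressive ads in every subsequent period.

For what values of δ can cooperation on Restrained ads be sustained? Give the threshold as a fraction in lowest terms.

37/55

For Grove: deviation gain 74−61 = 13, per-period punishment loss 61−28 = 33. IC gives δ ≥ 13/46.
For Elm: gain 37, loss 18 per period, so δ ≥ 37/55.
The tighter constraint is Elm's, so cooperation needs δ ≥ 37/55.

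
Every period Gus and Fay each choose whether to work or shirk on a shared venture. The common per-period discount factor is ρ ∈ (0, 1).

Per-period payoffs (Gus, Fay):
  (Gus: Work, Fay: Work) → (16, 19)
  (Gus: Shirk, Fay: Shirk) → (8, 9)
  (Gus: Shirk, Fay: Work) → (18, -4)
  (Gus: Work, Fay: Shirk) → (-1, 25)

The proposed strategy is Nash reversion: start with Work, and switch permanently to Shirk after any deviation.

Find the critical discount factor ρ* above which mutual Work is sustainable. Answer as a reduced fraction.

3/8

Gus: cooperation gives 16 each period; deviation gives 18 once then 8 forever.
  16/(1−ρ) ≥ 18 + 8ρ/(1−ρ) ⇒ ρ ≥ 2/10 = 1/5.
Fay: cooperation gives 19 each period; deviation gives 25 once then 9 forever.
  ρ ≥ 6/16 = 3/8.
Both must hold, so the binding constraint is Fay's: ρ ≥ 3/8.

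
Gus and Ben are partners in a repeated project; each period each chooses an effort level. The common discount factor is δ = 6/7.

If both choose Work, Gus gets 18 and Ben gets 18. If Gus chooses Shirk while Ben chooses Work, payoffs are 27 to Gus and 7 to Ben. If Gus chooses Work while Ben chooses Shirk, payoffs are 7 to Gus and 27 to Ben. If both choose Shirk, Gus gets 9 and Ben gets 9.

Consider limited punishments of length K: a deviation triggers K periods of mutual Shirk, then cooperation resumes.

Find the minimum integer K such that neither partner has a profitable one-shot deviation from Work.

No profitable deviation requires (18−9)(δ+…+δ^K) ≥ 27−18, i.e. δ+…+δ^K ≥ 1 ≈ 1.0000.
With δ = 6/7, the partial sums are K=1: 0.8571, K=2: 1.5918.
K = 2 is the first length at which the sum reaches 1.0000.

2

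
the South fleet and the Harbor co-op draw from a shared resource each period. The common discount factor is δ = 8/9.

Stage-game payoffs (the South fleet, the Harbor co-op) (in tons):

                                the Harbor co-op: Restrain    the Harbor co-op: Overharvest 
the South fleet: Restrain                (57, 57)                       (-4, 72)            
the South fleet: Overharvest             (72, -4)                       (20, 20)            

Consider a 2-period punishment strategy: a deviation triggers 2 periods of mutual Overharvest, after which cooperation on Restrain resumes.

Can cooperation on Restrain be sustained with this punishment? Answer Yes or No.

Comparing payoff streams over the 3 periods until play realigns: cooperate → 57(1+δ+…+δ^2); deviate → 72 + 20(δ+…+δ^2).
Cooperation is sustained iff (57−20)(δ+…+δ^2) ≥ 72−57.
δ+…+δ^2 = 8/9·(1−(8/9)^2)/(1−8/9) = 1.6790, and (72−57)/(57−20) = 0.4054.
1.6790 ≥ 0.4054, so cooperation is sustainable.

Yes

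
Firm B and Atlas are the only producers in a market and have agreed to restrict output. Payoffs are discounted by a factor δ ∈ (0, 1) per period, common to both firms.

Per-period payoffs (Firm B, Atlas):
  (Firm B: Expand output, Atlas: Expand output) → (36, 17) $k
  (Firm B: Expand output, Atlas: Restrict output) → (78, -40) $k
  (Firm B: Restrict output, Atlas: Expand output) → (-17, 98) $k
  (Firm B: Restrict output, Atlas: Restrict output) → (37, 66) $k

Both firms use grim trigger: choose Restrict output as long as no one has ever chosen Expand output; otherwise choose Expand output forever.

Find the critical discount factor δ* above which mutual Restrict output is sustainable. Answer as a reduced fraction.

For Firm B: deviation gain 78−37 = 41, per-period punishment loss 37−36 = 1. IC gives δ ≥ 41/42.
For Atlas: gain 32, loss 49 per period, so δ ≥ 32/81.
The tighter constraint is Firm B's, so cooperation needs δ ≥ 41/42.

41/42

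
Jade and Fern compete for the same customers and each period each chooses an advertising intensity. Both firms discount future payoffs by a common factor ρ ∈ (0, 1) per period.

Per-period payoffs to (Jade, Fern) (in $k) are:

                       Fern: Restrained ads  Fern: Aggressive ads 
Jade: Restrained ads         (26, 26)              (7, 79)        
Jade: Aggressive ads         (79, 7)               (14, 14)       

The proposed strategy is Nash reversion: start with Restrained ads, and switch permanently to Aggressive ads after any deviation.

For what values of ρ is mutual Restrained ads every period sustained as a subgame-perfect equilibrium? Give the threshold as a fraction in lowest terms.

One-period gain from deviating is 79 − 26 = 53. The loss is 26 − 14 = 12 in every subsequent period, with present value 12·ρ/(1−ρ).
Deviation is unprofitable when 12·ρ/(1−ρ) ≥ 53, i.e. ρ/(1−ρ) ≥ 53/12.
Equivalently ρ ≥ 53/(53+12) = 53/65.

53/65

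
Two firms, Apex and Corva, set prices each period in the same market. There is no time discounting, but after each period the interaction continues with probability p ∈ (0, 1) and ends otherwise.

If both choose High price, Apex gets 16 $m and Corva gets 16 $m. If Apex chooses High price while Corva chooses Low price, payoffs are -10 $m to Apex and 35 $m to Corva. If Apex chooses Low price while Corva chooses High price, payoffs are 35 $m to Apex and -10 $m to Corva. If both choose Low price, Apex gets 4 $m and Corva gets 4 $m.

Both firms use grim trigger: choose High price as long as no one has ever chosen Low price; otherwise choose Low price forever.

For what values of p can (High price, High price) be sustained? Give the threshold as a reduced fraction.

19/31

Expected cooperation value is 16 + p·16 + p²·16 + … = 16/(1−p); deviation gives 35 + p·4/(1−p).
16 ≥ 35(1−p) + 4p ⇒ 31p ≥ 19 ⇒ p ≥ 19/31.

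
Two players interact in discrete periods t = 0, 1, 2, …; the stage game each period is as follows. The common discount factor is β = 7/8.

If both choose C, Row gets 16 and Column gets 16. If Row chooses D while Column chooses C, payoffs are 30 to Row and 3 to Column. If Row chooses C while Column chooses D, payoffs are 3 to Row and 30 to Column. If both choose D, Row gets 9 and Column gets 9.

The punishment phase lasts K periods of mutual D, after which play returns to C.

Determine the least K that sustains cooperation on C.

3

No profitable deviation requires (16−9)(β+…+β^K) ≥ 30−16, i.e. β+…+β^K ≥ 2 ≈ 2.0000.
With β = 7/8, the partial sums are K=1: 0.8750, K=2: 1.6406, K=3: 2.3105.
K = 3 is the first length at which the sum reaches 2.0000.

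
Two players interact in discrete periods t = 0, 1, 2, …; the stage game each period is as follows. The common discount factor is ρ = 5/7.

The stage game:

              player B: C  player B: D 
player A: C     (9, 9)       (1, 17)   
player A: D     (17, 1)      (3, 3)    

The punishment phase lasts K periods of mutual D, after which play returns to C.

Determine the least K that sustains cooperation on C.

3

No profitable deviation requires (9−3)(ρ+…+ρ^K) ≥ 17−9, i.e. ρ+…+ρ^K ≥ 4/3 ≈ 1.3333.
With ρ = 5/7, the partial sums are K=1: 0.7143, K=2: 1.2245, K=3: 1.5889.
K = 3 is the first length at which the sum reaches 1.3333.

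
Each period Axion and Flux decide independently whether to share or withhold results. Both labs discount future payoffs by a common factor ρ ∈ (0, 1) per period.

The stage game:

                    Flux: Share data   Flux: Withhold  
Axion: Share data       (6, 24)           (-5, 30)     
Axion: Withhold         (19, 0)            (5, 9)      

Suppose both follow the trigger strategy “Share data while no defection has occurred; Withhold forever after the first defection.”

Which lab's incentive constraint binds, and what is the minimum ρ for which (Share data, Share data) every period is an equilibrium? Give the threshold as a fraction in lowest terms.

For Axion: deviation gain 19−6 = 13, per-period punishment loss 6−5 = 1. IC gives ρ ≥ 13/14.
For Flux: gain 6, loss 15 per period, so ρ ≥ 6/21 = 2/7.
The tighter constraint is Axion's, so cooperation needs ρ ≥ 13/14.

Axion; ρ ≥ 13/14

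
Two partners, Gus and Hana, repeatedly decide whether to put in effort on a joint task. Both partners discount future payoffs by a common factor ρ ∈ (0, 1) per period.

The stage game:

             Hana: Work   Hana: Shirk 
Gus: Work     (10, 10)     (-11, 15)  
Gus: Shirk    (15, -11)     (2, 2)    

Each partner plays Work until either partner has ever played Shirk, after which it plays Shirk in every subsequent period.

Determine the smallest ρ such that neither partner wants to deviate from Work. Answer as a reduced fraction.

5/13

10/(1−ρ) ≥ 15 + 2ρ/(1−ρ)
10 ≥ 15 − 13ρ
ρ ≥ 5/13.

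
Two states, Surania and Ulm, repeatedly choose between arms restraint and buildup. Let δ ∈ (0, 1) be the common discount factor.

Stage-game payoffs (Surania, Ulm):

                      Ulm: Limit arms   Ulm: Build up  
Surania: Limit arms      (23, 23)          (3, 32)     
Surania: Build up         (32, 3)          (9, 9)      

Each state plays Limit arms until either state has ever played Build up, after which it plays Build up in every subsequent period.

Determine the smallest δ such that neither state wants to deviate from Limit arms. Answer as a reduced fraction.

9/23

Cooperation forever yields 23 each period: 23/(1−δ).
Deviating yields 32 once, then 9 forever: 32 + 9δ/(1−δ).
No profitable deviation requires 23/(1−δ) ≥ 32 + 9δ/(1−δ).
Multiplying by (1−δ): 23 ≥ 32(1−δ) + 9δ = 32 − 23δ.
So 23δ ≥ 9, i.e. δ ≥ 9/23.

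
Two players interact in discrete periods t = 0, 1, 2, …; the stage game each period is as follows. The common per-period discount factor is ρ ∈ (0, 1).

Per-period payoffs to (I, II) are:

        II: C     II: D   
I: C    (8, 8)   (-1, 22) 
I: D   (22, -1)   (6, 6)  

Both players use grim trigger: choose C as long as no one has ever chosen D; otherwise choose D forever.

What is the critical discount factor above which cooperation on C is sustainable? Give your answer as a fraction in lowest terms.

8/(1−ρ) ≥ 22 + 6ρ/(1−ρ)
8 ≥ 22 − 16ρ
ρ ≥ 14/16 = 7/8.

7/8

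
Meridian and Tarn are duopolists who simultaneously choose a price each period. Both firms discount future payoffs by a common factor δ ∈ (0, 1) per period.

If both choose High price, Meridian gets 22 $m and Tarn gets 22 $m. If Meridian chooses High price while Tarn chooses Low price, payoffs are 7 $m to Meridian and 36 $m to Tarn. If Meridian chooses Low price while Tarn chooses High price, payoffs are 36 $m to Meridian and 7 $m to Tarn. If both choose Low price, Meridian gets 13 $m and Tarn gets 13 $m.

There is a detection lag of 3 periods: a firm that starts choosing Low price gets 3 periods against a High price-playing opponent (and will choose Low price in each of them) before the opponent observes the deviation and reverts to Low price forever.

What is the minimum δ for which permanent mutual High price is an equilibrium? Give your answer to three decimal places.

Deviating for the 3 undetected periods gains 36−22 = 14 per period over cooperation, then loses 22−13 = 9 per period forever once punishment starts.
Gain: 14(1 + δ + … + δ^2); loss: 9·δ^3/(1−δ).
No profitable deviation ⇔ 14(1−δ^3) ≤ 9·δ^3, i.e. δ^3 ≥ 14/(14+9) = 14/23.
Hence δ ≥ (14/23)^(1/3) ≈ 0.847.

0.847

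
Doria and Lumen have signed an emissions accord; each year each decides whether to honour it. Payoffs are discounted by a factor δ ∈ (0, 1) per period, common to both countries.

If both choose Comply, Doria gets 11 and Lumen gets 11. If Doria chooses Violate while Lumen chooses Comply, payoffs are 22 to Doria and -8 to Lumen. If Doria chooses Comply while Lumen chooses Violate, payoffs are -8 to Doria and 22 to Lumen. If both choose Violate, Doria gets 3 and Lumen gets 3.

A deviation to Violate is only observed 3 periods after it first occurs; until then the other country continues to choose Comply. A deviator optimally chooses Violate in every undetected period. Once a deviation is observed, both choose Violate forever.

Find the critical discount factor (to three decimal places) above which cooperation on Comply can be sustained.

0.833

Deviating for the 3 undetected periods gains 22−11 = 11 per period over cooperation, then loses 11−3 = 8 per period forever once punishment starts.
Gain: 11(1 + δ + … + δ^2); loss: 8·δ^3/(1−δ).
No profitable deviation ⇔ 11(1−δ^3) ≤ 8·δ^3, i.e. δ^3 ≥ 11/(11+8) = 11/19.
Hence δ ≥ (11/19)^(1/3) ≈ 0.833.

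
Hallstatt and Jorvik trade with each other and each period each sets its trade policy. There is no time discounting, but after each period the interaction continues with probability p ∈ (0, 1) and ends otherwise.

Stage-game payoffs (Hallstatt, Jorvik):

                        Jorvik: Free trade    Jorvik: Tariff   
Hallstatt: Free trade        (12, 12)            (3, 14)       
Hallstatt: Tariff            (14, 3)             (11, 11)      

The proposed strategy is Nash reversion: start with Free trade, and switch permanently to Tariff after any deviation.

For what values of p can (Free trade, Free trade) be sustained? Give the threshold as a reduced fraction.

With no time discounting, the continuation probability p plays the role of the discount factor.
Grim-trigger IC: 12/(1−p) ≥ 14 + 11p/(1−p) ⇒ p ≥ (14−12)/(14−11) = 2/3.

2/3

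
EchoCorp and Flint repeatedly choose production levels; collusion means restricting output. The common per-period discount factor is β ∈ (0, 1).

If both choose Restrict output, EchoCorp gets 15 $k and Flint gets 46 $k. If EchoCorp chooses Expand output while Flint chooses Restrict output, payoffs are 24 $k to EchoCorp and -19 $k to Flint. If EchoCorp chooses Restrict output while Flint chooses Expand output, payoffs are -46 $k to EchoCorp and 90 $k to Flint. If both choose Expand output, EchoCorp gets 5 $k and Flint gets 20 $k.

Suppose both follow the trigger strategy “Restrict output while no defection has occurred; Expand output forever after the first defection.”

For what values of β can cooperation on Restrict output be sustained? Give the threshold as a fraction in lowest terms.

EchoCorp's threshold: (24−15)/(24−5) = 9/19.
Flint's threshold: (90−46)/(90−20) = 22/35.
9/19 < 22/35, so Flint binds and β* = 22/35.

22/35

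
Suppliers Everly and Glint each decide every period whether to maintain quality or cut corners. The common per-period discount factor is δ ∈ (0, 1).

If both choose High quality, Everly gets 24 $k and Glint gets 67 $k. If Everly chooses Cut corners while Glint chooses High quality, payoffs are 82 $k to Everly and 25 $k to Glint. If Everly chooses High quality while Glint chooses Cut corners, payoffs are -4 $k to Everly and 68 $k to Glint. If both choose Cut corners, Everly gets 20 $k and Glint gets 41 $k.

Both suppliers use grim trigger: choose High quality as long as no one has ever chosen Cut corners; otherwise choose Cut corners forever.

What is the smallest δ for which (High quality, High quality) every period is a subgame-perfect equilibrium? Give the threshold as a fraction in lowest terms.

For Everly: deviation gain 82−24 = 58, per-period punishment loss 24−20 = 4. IC gives δ ≥ 58/62 = 29/31.
For Glint: gain 1, loss 26 per period, so δ ≥ 1/27.
The tighter constraint is Everly's, so cooperation needs δ ≥ 29/31.

29/31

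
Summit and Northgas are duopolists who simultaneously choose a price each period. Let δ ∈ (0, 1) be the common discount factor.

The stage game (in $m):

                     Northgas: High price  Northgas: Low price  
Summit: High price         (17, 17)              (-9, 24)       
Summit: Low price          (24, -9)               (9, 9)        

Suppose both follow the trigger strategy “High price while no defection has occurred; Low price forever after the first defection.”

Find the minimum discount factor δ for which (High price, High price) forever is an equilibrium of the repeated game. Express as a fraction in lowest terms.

7/15

One-period gain from deviating is 24 − 17 = 7. The loss is 17 − 9 = 8 in every subsequent period, with present value 8·δ/(1−δ).
Deviation is unprofitable when 8·δ/(1−δ) ≥ 7, i.e. δ/(1−δ) ≥ 7/8.
Equivalently δ ≥ 7/(7+8) = 7/15.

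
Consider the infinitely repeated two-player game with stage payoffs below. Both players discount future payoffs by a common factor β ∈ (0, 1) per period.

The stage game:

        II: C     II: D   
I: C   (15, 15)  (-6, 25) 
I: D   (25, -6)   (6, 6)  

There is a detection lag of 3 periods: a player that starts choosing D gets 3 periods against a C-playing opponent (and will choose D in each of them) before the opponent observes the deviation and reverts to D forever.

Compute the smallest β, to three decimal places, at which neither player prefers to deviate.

0.807

Deviating for the 3 undetected periods gains 25−15 = 10 per period over cooperation, then loses 15−6 = 9 per period forever once punishment starts.
Gain: 10(1 + β + … + β^2); loss: 9·β^3/(1−β).
No profitable deviation ⇔ 10(1−β^3) ≤ 9·β^3, i.e. β^3 ≥ 10/(10+9) = 10/19.
Hence β ≥ (10/19)^(1/3) ≈ 0.807.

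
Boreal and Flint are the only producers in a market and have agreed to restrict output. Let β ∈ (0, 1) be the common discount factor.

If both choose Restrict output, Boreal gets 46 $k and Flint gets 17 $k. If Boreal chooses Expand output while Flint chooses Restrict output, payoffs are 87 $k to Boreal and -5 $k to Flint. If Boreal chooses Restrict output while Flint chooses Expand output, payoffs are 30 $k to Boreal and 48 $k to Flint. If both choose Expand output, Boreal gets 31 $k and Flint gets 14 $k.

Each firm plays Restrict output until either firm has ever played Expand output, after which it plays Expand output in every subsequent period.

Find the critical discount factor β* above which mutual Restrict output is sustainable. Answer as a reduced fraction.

31/34

Boreal's threshold: (87−46)/(87−31) = 41/56.
Flint's threshold: (48−17)/(48−14) = 31/34.
41/56 < 31/34, so Flint binds and β* = 31/34.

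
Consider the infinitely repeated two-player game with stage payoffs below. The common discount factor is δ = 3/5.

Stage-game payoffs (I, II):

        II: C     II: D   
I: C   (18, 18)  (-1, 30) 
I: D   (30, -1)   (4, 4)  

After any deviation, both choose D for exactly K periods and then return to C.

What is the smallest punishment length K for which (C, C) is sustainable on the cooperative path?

No profitable deviation requires (18−4)(δ+…+δ^K) ≥ 30−18, i.e. δ+…+δ^K ≥ 6/7 ≈ 0.8571.
With δ = 3/5, the partial sums are K=1: 0.6000, K=2: 0.9600.
K = 2 is the first length at which the sum reaches 0.8571.

2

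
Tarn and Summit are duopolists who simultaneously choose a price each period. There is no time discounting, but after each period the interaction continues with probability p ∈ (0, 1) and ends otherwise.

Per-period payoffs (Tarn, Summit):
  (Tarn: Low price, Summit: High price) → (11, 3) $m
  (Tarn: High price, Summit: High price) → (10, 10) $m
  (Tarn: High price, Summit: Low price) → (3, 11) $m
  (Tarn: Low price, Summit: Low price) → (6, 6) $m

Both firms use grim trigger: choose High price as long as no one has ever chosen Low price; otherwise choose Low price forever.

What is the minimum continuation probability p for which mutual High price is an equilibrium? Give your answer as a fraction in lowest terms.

1/5

Expected cooperation value is 10 + p·10 + p²·10 + … = 10/(1−p); deviation gives 11 + p·6/(1−p).
10 ≥ 11(1−p) + 6p ⇒ 5p ≥ 1 ⇒ p ≥ 1/5.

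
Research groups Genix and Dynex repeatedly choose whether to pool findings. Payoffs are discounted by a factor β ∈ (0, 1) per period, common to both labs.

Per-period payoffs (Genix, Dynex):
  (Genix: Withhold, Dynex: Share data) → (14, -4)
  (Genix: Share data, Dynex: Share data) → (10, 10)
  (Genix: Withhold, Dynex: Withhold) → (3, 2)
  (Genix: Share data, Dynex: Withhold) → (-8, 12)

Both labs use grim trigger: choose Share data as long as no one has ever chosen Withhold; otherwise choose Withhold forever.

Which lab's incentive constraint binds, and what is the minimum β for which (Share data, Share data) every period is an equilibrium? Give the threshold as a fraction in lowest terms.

Genix; β ≥ 4/11

Genix's threshold: (14−10)/(14−3) = 4/11.
Dynex's threshold: (12−10)/(12−2) = 1/5.
4/11 > 1/5, so Genix binds and β* = 4/11.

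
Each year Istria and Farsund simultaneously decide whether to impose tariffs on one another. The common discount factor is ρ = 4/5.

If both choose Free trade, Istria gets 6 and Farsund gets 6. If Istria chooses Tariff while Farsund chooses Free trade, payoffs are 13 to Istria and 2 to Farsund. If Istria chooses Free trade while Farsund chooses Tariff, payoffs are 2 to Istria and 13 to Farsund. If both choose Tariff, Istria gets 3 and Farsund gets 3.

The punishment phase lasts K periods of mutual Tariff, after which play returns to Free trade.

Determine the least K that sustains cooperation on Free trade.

IC: ρ(1−ρ^K)/(1−ρ) ≥ (13−6)/(6−3) = 7/3.
With ρ = 4/5: need 1 − ρ^K ≥ 7/3·(1−4/5)/(4/5), i.e. ρ^K ≤ 0.4167.
Since (4/5)^3 = 0.5120 and (4/5)^4 = 0.4096, the smallest such K is 4.

4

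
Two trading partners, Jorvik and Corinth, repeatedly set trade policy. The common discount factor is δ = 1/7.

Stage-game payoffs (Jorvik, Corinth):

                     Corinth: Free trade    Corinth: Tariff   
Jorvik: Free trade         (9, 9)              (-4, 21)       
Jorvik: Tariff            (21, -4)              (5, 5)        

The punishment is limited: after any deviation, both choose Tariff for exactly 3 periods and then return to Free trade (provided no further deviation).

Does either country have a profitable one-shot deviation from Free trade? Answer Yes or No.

IC: δ+…+δ^3 ≥ (21−9)/(9−5) = 3.
At δ = 1/7: partial sum = 0.1662 < 3.0000. Cooperation not sustainable.

Yes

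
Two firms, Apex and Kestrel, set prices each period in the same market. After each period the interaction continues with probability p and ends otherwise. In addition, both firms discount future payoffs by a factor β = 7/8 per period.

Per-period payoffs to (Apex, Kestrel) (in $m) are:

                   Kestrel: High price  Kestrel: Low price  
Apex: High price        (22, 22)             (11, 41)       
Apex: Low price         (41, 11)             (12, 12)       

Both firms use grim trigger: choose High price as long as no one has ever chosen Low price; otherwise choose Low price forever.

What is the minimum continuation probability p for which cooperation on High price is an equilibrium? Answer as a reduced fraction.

With continuation probability p and discount β, the effective per-period discount factor is βp.
Grim-trigger IC: βp ≥ (41−22)/(41−12) = 19/29.
So p ≥ (19/29)/(7/8) = 152/203.

152/203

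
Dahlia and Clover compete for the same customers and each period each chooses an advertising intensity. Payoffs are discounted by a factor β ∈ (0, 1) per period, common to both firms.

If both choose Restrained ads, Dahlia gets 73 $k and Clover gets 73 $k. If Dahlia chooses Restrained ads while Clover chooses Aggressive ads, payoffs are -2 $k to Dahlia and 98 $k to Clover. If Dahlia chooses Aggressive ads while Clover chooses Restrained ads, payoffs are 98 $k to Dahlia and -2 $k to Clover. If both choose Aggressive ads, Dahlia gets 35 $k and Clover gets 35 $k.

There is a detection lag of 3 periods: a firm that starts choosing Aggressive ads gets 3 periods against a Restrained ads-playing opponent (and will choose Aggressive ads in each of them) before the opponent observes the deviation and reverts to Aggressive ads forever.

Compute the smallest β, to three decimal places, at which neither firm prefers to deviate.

Deviating for the 3 undetected periods gains 98−73 = 25 per period over cooperation, then loses 73−35 = 38 per period forever once punishment starts.
Gain: 25(1 + β + … + β^2); loss: 38·β^3/(1−β).
No profitable deviation ⇔ 25(1−β^3) ≤ 38·β^3, i.e. β^3 ≥ 25/(25+38) = 25/63.
Hence β ≥ (25/63)^(1/3) ≈ 0.735.

0.735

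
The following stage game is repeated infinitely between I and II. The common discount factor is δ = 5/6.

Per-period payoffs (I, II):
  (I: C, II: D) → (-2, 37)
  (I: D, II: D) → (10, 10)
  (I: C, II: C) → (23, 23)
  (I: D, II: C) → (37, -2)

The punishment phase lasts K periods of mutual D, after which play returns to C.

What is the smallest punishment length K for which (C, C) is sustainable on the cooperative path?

2

IC: δ(1−δ^K)/(1−δ) ≥ (37−23)/(23−10) = 14/13.
With δ = 5/6: need 1 − δ^K ≥ 14/13·(1−5/6)/(5/6), i.e. δ^K ≤ 0.7846.
Since (5/6)^1 = 0.8333 and (5/6)^2 = 0.6944, the smallest such K is 2.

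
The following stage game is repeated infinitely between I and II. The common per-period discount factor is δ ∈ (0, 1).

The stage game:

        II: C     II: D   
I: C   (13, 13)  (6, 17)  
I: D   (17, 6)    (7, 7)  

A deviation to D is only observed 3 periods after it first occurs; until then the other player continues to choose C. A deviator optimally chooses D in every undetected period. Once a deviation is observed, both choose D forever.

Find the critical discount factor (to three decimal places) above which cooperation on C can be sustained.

A deviator earns 17 for 3 periods, then 7 forever; cooperating earns 13 forever. Multiplying the IC by (1−δ):
13 ≥ 17(1−δ^3) + 7δ^3, so 10·δ^3 ≥ 4 and δ^3 ≥ 2/5.
δ ≥ (2/5)^(1/3) ≈ 0.737.

0.737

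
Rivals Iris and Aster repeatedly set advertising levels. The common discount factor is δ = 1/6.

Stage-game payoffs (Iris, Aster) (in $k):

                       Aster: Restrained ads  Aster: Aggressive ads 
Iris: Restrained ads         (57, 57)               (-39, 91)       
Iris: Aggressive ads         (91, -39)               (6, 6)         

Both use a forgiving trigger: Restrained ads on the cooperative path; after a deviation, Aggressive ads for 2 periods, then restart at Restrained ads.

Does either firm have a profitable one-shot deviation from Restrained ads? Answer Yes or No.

IC: δ+…+δ^2 ≥ (91−57)/(57−6) = 2/3.
At δ = 1/6: partial sum = 0.1944 < 0.6667. Cooperation not sustainable.

Yes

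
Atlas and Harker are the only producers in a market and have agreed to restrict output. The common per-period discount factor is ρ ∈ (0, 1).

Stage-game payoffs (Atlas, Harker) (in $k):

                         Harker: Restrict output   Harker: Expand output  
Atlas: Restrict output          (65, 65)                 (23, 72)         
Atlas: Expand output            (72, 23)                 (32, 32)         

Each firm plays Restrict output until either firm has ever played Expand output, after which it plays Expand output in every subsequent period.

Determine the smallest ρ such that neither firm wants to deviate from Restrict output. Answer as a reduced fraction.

7/40

65/(1−ρ) ≥ 72 + 32ρ/(1−ρ)
65 ≥ 72 − 40ρ
ρ ≥ 7/40.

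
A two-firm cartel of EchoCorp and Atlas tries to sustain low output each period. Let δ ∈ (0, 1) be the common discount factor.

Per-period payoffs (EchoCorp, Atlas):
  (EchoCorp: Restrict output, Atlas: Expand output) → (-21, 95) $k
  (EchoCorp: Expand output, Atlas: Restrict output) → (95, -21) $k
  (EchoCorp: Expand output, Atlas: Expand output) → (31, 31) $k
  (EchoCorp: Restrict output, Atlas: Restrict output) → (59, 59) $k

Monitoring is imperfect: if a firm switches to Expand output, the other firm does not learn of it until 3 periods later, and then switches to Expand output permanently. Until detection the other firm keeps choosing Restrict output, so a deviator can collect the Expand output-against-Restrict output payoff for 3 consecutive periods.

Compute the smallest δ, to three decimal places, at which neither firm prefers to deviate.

0.825

A deviator earns 95 for 3 periods, then 31 forever; cooperating earns 59 forever. Multiplying the IC by (1−δ):
59 ≥ 95(1−δ^3) + 31δ^3, so 64·δ^3 ≥ 36 and δ^3 ≥ 9/16.
δ ≥ (9/16)^(1/3) ≈ 0.825.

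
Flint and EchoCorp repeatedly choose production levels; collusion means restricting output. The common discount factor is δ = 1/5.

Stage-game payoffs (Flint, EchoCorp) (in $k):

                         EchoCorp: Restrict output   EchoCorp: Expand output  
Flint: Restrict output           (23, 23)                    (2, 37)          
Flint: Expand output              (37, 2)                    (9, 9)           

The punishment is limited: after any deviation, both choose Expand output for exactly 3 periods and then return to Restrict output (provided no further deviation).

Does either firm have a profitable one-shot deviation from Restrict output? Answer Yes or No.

Yes

IC: δ+…+δ^3 ≥ (37−23)/(23−9) = 1.
At δ = 1/5: partial sum = 0.2480 < 1.0000. Cooperation not sustainable.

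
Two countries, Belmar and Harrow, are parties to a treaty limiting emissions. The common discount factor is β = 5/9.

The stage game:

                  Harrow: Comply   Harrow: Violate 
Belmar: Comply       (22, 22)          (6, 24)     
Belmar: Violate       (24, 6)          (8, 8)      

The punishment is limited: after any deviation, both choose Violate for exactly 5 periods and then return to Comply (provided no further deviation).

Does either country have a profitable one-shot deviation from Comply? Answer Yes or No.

No

A one-shot deviation gives 24 now, then 8 for 5 periods, then back to 22.
Gain from deviating: (24−22) today; loss: (22−8) in each of the next 5 periods.
No-deviation condition: (22−8)(β+…+β^5) ≥ 24−22, i.e. β+…+β^5 ≥ 1/7.
At β = 5/9: β+…+β^5 = 1.1838 ≥ 0.1429.
So cooperation is sustainable.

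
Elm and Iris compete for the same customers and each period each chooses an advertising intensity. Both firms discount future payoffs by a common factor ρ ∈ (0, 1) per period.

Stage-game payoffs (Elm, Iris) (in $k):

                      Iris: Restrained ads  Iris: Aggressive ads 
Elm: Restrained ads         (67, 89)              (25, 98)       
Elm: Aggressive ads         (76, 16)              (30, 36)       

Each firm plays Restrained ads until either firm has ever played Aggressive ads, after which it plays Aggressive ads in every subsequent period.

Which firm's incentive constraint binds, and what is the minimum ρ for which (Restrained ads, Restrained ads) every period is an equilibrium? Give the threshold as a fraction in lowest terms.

Elm: cooperation gives 67 each period; deviation gives 76 once then 30 forever.
  67/(1−ρ) ≥ 76 + 30ρ/(1−ρ) ⇒ ρ ≥ 9/46.
Iris: cooperation gives 89 each period; deviation gives 98 once then 36 forever.
  ρ ≥ 9/62.
Both must hold, so the binding constraint is Elm's: ρ ≥ 9/46.

Elm; ρ ≥ 9/46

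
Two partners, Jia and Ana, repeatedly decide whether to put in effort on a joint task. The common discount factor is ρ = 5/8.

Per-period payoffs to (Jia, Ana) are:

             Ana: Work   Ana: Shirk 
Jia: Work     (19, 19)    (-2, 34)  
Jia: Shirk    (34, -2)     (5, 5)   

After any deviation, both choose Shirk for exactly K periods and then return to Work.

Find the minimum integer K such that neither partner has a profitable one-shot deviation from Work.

No profitable deviation requires (19−5)(ρ+…+ρ^K) ≥ 34−19, i.e. ρ+…+ρ^K ≥ 15/14 ≈ 1.0714.
With ρ = 5/8, the partial sums are K=1: 0.6250, K=2: 1.0156, K=3: 1.2598.
K = 3 is the first length at which the sum reaches 1.0714.

3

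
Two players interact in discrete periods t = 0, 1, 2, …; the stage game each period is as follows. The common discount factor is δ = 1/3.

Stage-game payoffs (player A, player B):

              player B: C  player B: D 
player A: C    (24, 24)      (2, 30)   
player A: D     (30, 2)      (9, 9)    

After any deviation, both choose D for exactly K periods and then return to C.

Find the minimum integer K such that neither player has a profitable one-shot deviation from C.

Need Σ_{k=1}^{K} δ^k ≥ (30−24)/(24−9) = 0.4000 at δ = 1/3.
At K = 1 the sum is 0.3333 < 0.4000; at K = 2 it is 0.4444 ≥ 0.4000.
So the minimum punishment length is K = 2.

2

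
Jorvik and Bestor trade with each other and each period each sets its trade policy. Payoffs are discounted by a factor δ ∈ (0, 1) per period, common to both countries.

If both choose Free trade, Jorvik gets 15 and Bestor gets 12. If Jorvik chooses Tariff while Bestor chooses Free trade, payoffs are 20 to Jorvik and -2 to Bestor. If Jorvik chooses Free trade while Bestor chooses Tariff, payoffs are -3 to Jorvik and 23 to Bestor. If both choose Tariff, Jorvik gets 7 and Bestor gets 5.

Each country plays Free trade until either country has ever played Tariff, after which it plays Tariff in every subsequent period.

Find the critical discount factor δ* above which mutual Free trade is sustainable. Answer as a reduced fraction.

11/18

Jorvik's threshold: (20−15)/(20−7) = 5/13.
Bestor's threshold: (23−12)/(23−5) = 11/18.
5/13 < 11/18, so Bestor binds and δ* = 11/18.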